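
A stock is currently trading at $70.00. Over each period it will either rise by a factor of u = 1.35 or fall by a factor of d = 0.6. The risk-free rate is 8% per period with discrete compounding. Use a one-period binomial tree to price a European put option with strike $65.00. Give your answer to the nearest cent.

$7.67

Risk-neutral probability p = (1 + 0.08 − 0.6)/(1.35 − 0.6) = 0.4800/0.7500 = 0.6400
Terminal stock prices: S_u = 94.5, S_d = 42
Terminal payoffs (K − S): max(-29.5, 0) = 0, max(23, 0) = 23
Node 0 (S = 70): V_0 = 1/1.08·[0.6400·0.0000 + 0.3600·23.0000] = 7.6667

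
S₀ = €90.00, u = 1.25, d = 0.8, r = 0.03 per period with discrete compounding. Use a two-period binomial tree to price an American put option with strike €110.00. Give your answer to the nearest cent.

Risk-neutral probability p = (1 + 0.03 − 0.8)/(1.25 − 0.8) = 0.2300/0.4500 = 0.5111
Terminal stock prices: S_uu = 140.6, S_ud = 90, S_dd = 57.6
Terminal payoffs (K − S): max(-30.62, 0) = 0, max(20, 0) = 20, max(52.4, 0) = 52.4
Node u (S = 112.5): continuation = 1/1.03·[0.5111·0.0000 + 0.4889·20.0000] = 9.4930; exercise value = 0.0000 ≤ continuation, so V_u = 9.4930
Node d (S = 72): continuation = 1/1.03·[0.5111·20.0000 + 0.4889·52.4000] = 34.7961; exercise value = 38.0000 > continuation, so V_d = 38.0000 (exercise)
Node 0 (S = 90): continuation = 1/1.03·[0.5111·9.4930 + 0.4889·38.0000] = 22.7473; exercise value = 20.0000 ≤ continuation, so V_0 = 22.7473

€22.75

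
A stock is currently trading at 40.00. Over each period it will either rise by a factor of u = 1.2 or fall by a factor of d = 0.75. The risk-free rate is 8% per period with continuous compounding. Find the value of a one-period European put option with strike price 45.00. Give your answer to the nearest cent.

3.59

Risk-neutral probability p = (e^0.08 − 0.75)/(1.2 − 0.75) = 0.3333/0.4500 = 0.7406
Terminal stock prices: S_u = 48, S_d = 30
Terminal payoffs (K − S): max(-3, 0) = 0, max(15, 0) = 15
Node 0 (S = 40): V_0 = e^(−0.08)·[0.7406·0.0000 + 0.2594·15.0000] = 3.5913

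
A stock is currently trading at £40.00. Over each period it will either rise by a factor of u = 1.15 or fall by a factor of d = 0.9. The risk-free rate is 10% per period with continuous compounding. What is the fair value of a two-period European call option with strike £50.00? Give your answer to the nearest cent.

£1.60

Risk-neutral probability p = (e^0.1 − 0.9)/(1.15 − 0.9) = 0.2052/0.2500 = 0.8207
Terminal stock prices: S_uu = 52.9, S_ud = 41.4, S_dd = 32.4
Terminal payoffs (S − K): max(2.9, 0) = 2.9, max(-8.6, 0) = 0, max(-17.6, 0) = 0
Node u (S = 46): V_u = e^(−0.1)·[0.8207·2.9000 + 0.1793·0.0000] = 2.1535
Node d (S = 36): V_d = e^(−0.1)·[0.8207·0.0000 + 0.1793·0.0000] = 0.0000
Node 0 (S = 40): V_0 = e^(−0.1)·[0.8207·2.1535 + 0.1793·0.0000] = 1.5992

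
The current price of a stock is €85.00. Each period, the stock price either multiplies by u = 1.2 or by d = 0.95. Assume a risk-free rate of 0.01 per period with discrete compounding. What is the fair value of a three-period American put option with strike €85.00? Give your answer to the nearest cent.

Risk-neutral probability p = (1 + 0.01 − 0.95)/(1.2 − 0.95) = 0.0600/0.2500 = 0.2400
Terminal stock prices: S_uuu = 146.9, S_uud = 116.3, S_udd = 92.05, S_ddd = 72.88
Terminal payoffs (K − S): max(-61.88, 0) = 0, max(-31.28, 0) = 0, max(-7.055, 0) = 0, max(12.12, 0) = 12.12
Node uu (S = 122.4): continuation = 1/1.01·[0.2400·0.0000 + 0.7600·0.0000] = 0.0000; exercise value = 0.0000 ≤ continuation, so V_uu = 0.0000
Node ud (S = 96.9): continuation = 1/1.01·[0.2400·0.0000 + 0.7600·0.0000] = 0.0000; exercise value = 0.0000 ≤ continuation, so V_ud = 0.0000
Node dd (S = 76.71): continuation = 1/1.01·[0.2400·0.0000 + 0.7600·12.1231] = 9.1224; exercise value = 8.2875 ≤ continuation, so V_dd = 9.1224
Node u (S = 102): continuation = 1/1.01·[0.2400·0.0000 + 0.7600·0.0000] = 0.0000; exercise value = 0.0000 ≤ continuation, so V_u = 0.0000
Node d (S = 80.75): continuation = 1/1.01·[0.2400·0.0000 + 0.7600·9.1224] = 6.8643; exercise value = 4.2500 ≤ continuation, so V_d = 6.8643
Node 0 (S = 85): continuation = 1/1.01·[0.2400·0.0000 + 0.7600·6.8643] = 5.1652; exercise value = 0.0000 ≤ continuation, so V_0 = 5.1652

€5.17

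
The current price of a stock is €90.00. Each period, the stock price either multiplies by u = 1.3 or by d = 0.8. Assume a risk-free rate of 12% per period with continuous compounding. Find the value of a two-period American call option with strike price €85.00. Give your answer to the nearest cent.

Risk-neutral probability p = (e^0.12 − 0.8)/(1.3 − 0.8) = 0.3275/0.5000 = 0.6550
Terminal stock prices: S_uu = 152.1, S_ud = 93.6, S_dd = 57.6
Terminal payoffs (S − K): max(67.1, 0) = 67.1, max(8.6, 0) = 8.6, max(-27.4, 0) = 0
Node u (S = 117): continuation = e^(−0.12)·[0.6550·67.1000 + 0.3450·8.6000] = 41.6118; exercise value = 32.0000 ≤ continuation, so V_u = 41.6118
Node d (S = 72): continuation = e^(−0.12)·[0.6550·8.6000 + 0.3450·0.0000] = 4.9960; exercise value = 0.0000 ≤ continuation, so V_d = 4.9960
Node 0 (S = 90): continuation = e^(−0.12)·[0.6550·41.6118 + 0.3450·4.9960] = 25.7021; exercise value = 5.0000 ≤ continuation, so V_0 = 25.7021

€25.70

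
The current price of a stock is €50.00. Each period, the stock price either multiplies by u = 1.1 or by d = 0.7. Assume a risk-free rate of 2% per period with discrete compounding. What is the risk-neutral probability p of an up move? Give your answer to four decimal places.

p = 0.8000

Risk-neutral probability p = (1 + 0.02 − 0.7)/(1.1 − 0.7) = 0.3200/0.4000 = 0.8000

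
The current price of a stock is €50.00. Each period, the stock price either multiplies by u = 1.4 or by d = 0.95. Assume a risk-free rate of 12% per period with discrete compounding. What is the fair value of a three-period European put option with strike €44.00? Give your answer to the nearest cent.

€0.19

Risk-neutral probability p = (1 + 0.12 − 0.95)/(1.4 − 0.95) = 0.1700/0.4500 = 0.3778
Terminal stock prices: S_uuu = 137.2, S_uud = 93.1, S_udd = 63.17, S_ddd = 42.87
Terminal payoffs (K − S): max(-93.2, 0) = 0, max(-49.1, 0) = 0, max(-19.17, 0) = 0, max(1.131, 0) = 1.131
Node uu (S = 98): V_uu = 1/1.12·[0.3778·0.0000 + 0.6222·0.0000] = 0.0000
Node ud (S = 66.5): V_ud = 1/1.12·[0.3778·0.0000 + 0.6222·0.0000] = 0.0000
Node dd (S = 45.12): V_dd = 1/1.12·[0.3778·0.0000 + 0.6222·1.1313] = 0.6285
Node u (S = 70): V_u = 1/1.12·[0.3778·0.0000 + 0.6222·0.0000] = 0.0000
Node d (S = 47.5): V_d = 1/1.12·[0.3778·0.0000 + 0.6222·0.6285] = 0.3492
Node 0 (S = 50): V_0 = 1/1.12·[0.3778·0.0000 + 0.6222·0.3492] = 0.1940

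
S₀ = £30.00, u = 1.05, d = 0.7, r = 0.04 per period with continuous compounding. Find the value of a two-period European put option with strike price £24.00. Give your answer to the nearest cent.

£0.10

Risk-neutral probability p = (e^0.04 − 0.7)/(1.05 − 0.7) = 0.3408/0.3500 = 0.9737
Terminal stock prices: S_uu = 33.08, S_ud = 22.05, S_dd = 14.7
Terminal payoffs (K − S): max(-9.075, 0) = 0, max(1.95, 0) = 1.95, max(9.3, 0) = 9.3
Node u (S = 31.5): V_u = e^(−0.04)·[0.9737·0.0000 + 0.0263·1.9500] = 0.0492
Node d (S = 21): V_d = e^(−0.04)·[0.9737·1.9500 + 0.0263·9.3000] = 2.0589
Node 0 (S = 30): V_0 = e^(−0.04)·[0.9737·0.0492 + 0.0263·2.0589] = 0.0980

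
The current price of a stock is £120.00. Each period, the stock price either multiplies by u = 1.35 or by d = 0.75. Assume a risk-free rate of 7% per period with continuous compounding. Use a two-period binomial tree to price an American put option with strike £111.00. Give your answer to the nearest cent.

£9.06

Risk-neutral probability p = (e^0.07 − 0.75)/(1.35 − 0.75) = 0.3225/0.6000 = 0.5375
Terminal stock prices: S_uu = 218.7, S_ud = 121.5, S_dd = 67.5
Terminal payoffs (K − S): max(-107.7, 0) = 0, max(-10.5, 0) = 0, max(43.5, 0) = 43.5
Node u (S = 162): continuation = e^(−0.07)·[0.5375·0.0000 + 0.4625·0.0000] = 0.0000; exercise value = 0.0000 ≤ continuation, so V_u = 0.0000
Node d (S = 90): continuation = e^(−0.07)·[0.5375·0.0000 + 0.4625·43.5000] = 18.7580; exercise value = 21.0000 > continuation, so V_d = 21.0000 (exercise)
Node 0 (S = 120): continuation = e^(−0.07)·[0.5375·0.0000 + 0.4625·21.0000] = 9.0556; exercise value = 0.0000 ≤ continuation, so V_0 = 9.0556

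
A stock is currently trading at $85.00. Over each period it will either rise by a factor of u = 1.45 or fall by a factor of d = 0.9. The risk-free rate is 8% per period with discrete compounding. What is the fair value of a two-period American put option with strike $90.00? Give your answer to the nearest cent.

Risk-neutral probability p = (1 + 0.08 − 0.9)/(1.45 − 0.9) = 0.1800/0.5500 = 0.3273
Terminal stock prices: S_uu = 178.7, S_ud = 110.9, S_dd = 68.85
Terminal payoffs (K − S): max(-88.71, 0) = 0, max(-20.92, 0) = 0, max(21.15, 0) = 21.15
Node u (S = 123.2): continuation = 1/1.08·[0.3273·0.0000 + 0.6727·0.0000] = 0.0000; exercise value = 0.0000 ≤ continuation, so V_u = 0.0000
Node d (S = 76.5): continuation = 1/1.08·[0.3273·0.0000 + 0.6727·21.1500] = 13.1742; exercise value = 13.5000 > continuation, so V_d = 13.5000 (exercise)
Node 0 (S = 85): continuation = 1/1.08·[0.3273·0.0000 + 0.6727·13.5000] = 8.4091; exercise value = 5.0000 ≤ continuation, so V_0 = 8.4091

$8.41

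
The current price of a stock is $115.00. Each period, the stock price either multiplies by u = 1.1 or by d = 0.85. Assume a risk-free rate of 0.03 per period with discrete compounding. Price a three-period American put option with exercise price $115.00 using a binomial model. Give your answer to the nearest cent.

$6.11

Risk-neutral probability p = (1 + 0.03 − 0.85)/(1.1 − 0.85) = 0.1800/0.2500 = 0.7200
Terminal stock prices: S_uuu = 153.1, S_uud = 118.3, S_udd = 91.4, S_ddd = 70.62
Terminal payoffs (K − S): max(-38.07, 0) = 0, max(-3.278, 0) = 0, max(23.6, 0) = 23.6, max(44.38, 0) = 44.38
Node uu (S = 139.2): continuation = 1/1.03·[0.7200·0.0000 + 0.2800·0.0000] = 0.0000; exercise value = 0.0000 ≤ continuation, so V_uu = 0.0000
Node ud (S = 107.5): continuation = 1/1.03·[0.7200·0.0000 + 0.2800·23.6038] = 6.4166; exercise value = 7.4750 > continuation, so V_ud = 7.4750 (exercise)
Node dd (S = 83.09): continuation = 1/1.03·[0.7200·23.6038 + 0.2800·44.3756] = 28.5630; exercise value = 31.9125 > continuation, so V_dd = 31.9125 (exercise)
Node u (S = 126.5): continuation = 1/1.03·[0.7200·0.0000 + 0.2800·7.4750] = 2.0320; exercise value = 0.0000 ≤ continuation, so V_u = 2.0320
Node d (S = 97.75): continuation = 1/1.03·[0.7200·7.4750 + 0.2800·31.9125] = 13.9005; exercise value = 17.2500 > continuation, so V_d = 17.2500 (exercise)
Node 0 (S = 115): continuation = 1/1.03·[0.7200·2.0320 + 0.2800·17.2500] = 6.1098; exercise value = 0.0000 ≤ continuation, so V_0 = 6.1098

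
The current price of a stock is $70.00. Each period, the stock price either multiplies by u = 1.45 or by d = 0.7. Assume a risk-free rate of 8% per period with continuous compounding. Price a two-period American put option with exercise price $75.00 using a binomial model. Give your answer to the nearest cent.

Risk-neutral probability p = (e^0.08 − 0.7)/(1.45 − 0.7) = 0.3833/0.7500 = 0.5110
Terminal stock prices: S_uu = 147.2, S_ud = 71.05, S_dd = 34.3
Terminal payoffs (K − S): max(-72.18, 0) = 0, max(3.95, 0) = 3.95, max(40.7, 0) = 40.7
Node u (S = 101.5): continuation = e^(−0.08)·[0.5110·0.0000 + 0.4890·3.9500] = 1.7829; exercise value = 0.0000 ≤ continuation, so V_u = 1.7829
Node d (S = 49): continuation = e^(−0.08)·[0.5110·3.9500 + 0.4890·40.7000] = 20.2337; exercise value = 26.0000 > continuation, so V_d = 26.0000 (exercise)
Node 0 (S = 70): continuation = e^(−0.08)·[0.5110·1.7829 + 0.4890·26.0000] = 12.5764; exercise value = 5.0000 ≤ continuation, so V_0 = 12.5764

$12.58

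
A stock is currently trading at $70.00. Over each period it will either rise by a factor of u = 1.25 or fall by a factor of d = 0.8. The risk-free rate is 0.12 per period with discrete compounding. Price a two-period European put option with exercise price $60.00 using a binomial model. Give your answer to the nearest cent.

Risk-neutral probability p = (1 + 0.12 − 0.8)/(1.25 − 0.8) = 0.3200/0.4500 = 0.7111
Terminal stock prices: S_uu = 109.4, S_ud = 70, S_dd = 44.8
Terminal payoffs (K − S): max(-49.38, 0) = 0, max(-10, 0) = 0, max(15.2, 0) = 15.2
Node u (S = 87.5): V_u = 1/1.12·[0.7111·0.0000 + 0.2889·0.0000] = 0.0000
Node d (S = 56): V_d = 1/1.12·[0.7111·0.0000 + 0.2889·15.2000] = 3.9206
Node 0 (S = 70): V_0 = 1/1.12·[0.7111·0.0000 + 0.2889·3.9206] = 1.0113

$1.01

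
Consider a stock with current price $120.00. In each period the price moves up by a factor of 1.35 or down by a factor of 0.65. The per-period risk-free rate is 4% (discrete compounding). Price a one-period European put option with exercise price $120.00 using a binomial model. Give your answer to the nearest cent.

$17.88

Risk-neutral probability p = (1 + 0.04 − 0.65)/(1.35 − 0.65) = 0.3900/0.7000 = 0.5571
Terminal stock prices: S_u = 162, S_d = 78
Terminal payoffs (K − S): max(-42, 0) = 0, max(42, 0) = 42
Node 0 (S = 120): V_0 = 1/1.04·[0.5571·0.0000 + 0.4429·42.0000] = 17.8846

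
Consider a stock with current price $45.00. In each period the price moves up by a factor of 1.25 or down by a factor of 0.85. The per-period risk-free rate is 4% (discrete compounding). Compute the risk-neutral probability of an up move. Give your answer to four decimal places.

Risk-neutral probability p = (1 + 0.04 − 0.85)/(1.25 − 0.85) = 0.1900/0.4000 = 0.4750

p = 0.4750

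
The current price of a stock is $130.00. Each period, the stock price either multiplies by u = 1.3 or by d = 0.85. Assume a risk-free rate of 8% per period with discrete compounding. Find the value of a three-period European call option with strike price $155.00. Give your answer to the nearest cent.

$23.50

Risk-neutral probability p = (1 + 0.08 − 0.85)/(1.3 − 0.85) = 0.2300/0.4500 = 0.5111
Terminal stock prices: S_uuu = 285.6, S_uud = 186.7, S_udd = 122.1, S_ddd = 79.84
Terminal payoffs (S − K): max(130.6, 0) = 130.6, max(31.75, 0) = 31.75, max(-32.9, 0) = 0, max(-75.16, 0) = 0
Node uu (S = 219.7): V_uu = 1/1.08·[0.5111·130.6100 + 0.4889·31.7450] = 76.1815
Node ud (S = 143.7): V_ud = 1/1.08·[0.5111·31.7450 + 0.4889·0.0000] = 15.0234
Node dd (S = 93.92): V_dd = 1/1.08·[0.5111·0.0000 + 0.4889·0.0000] = 0.0000
Node u (S = 169): V_u = 1/1.08·[0.5111·76.1815 + 0.4889·15.0234] = 42.8537
Node d (S = 110.5): V_d = 1/1.08·[0.5111·15.0234 + 0.4889·0.0000] = 7.1098
Node 0 (S = 130): V_0 = 1/1.08·[0.5111·42.8537 + 0.4889·7.1098] = 23.4990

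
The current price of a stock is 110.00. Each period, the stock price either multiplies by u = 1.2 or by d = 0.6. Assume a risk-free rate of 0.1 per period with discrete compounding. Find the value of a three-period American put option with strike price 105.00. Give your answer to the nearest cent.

9.74

Risk-neutral probability p = (1 + 0.1 − 0.6)/(1.2 − 0.6) = 0.5000/0.6000 = 0.8333
Terminal stock prices: S_uuu = 190.1, S_uud = 95.04, S_udd = 47.52, S_ddd = 23.76
Terminal payoffs (K − S): max(-85.08, 0) = 0, max(9.96, 0) = 9.96, max(57.48, 0) = 57.48, max(81.24, 0) = 81.24
Node uu (S = 158.4): continuation = 1/1.1·[0.8333·0.0000 + 0.1667·9.9600] = 1.5091; exercise value = 0.0000 ≤ continuation, so V_uu = 1.5091
Node ud (S = 79.2): continuation = 1/1.1·[0.8333·9.9600 + 0.1667·57.4800] = 16.2545; exercise value = 25.8000 > continuation, so V_ud = 25.8000 (exercise)
Node dd (S = 39.6): continuation = 1/1.1·[0.8333·57.4800 + 0.1667·81.2400] = 55.8545; exercise value = 65.4000 > continuation, so V_dd = 65.4000 (exercise)
Node u (S = 132): continuation = 1/1.1·[0.8333·1.5091 + 0.1667·25.8000] = 5.0523; exercise value = 0.0000 ≤ continuation, so V_u = 5.0523
Node d (S = 66): continuation = 1/1.1·[0.8333·25.8000 + 0.1667·65.4000] = 29.4545; exercise value = 39.0000 > continuation, so V_d = 39.0000 (exercise)
Node 0 (S = 110): continuation = 1/1.1·[0.8333·5.0523 + 0.1667·39.0000] = 9.7366; exercise value = 0.0000 ≤ continuation, so V_0 = 9.7366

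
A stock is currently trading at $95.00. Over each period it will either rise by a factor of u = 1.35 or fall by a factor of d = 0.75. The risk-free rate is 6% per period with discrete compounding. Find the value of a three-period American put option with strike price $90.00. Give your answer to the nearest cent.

Risk-neutral probability p = (1 + 0.06 − 0.75)/(1.35 − 0.75) = 0.3100/0.6000 = 0.5167
Terminal stock prices: S_uuu = 233.7, S_uud = 129.9, S_udd = 72.14, S_ddd = 40.08
Terminal payoffs (K − S): max(-143.7, 0) = 0, max(-39.85, 0) = 0, max(17.86, 0) = 17.86, max(49.92, 0) = 49.92
Node uu (S = 173.1): continuation = 1/1.06·[0.5167·0.0000 + 0.4833·0.0000] = 0.0000; exercise value = 0.0000 ≤ continuation, so V_uu = 0.0000
Node ud (S = 96.19): continuation = 1/1.06·[0.5167·0.0000 + 0.4833·17.8594] = 8.1434; exercise value = 0.0000 ≤ continuation, so V_ud = 8.1434
Node dd (S = 53.44): continuation = 1/1.06·[0.5167·17.8594 + 0.4833·49.9219] = 31.4682; exercise value = 36.5625 > continuation, so V_dd = 36.5625 (exercise)
Node u (S = 128.2): continuation = 1/1.06·[0.5167·0.0000 + 0.4833·8.1434] = 3.7132; exercise value = 0.0000 ≤ continuation, so V_u = 3.7132
Node d (S = 71.25): continuation = 1/1.06·[0.5167·8.1434 + 0.4833·36.5625] = 20.6409; exercise value = 18.7500 ≤ continuation, so V_d = 20.6409
Node 0 (S = 95): continuation = 1/1.06·[0.5167·3.7132 + 0.4833·20.6409] = 11.2216; exercise value = 0.0000 ≤ continuation, so V_0 = 11.2216

$11.22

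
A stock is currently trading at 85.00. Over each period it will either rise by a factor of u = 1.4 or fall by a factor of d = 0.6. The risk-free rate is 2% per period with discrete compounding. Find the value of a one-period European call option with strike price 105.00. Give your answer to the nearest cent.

Risk-neutral probability p = (1 + 0.02 − 0.6)/(1.4 − 0.6) = 0.4200/0.8000 = 0.5250
Terminal stock prices: S_u = 119, S_d = 51
Terminal payoffs (S − K): max(14, 0) = 14, max(-54, 0) = 0
Node 0 (S = 85): V_0 = 1/1.02·[0.5250·14.0000 + 0.4750·0.0000] = 7.2059

7.21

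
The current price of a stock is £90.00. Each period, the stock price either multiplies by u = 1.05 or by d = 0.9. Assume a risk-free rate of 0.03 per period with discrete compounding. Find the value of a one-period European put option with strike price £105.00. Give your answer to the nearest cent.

Risk-neutral probability p = (1 + 0.03 − 0.9)/(1.05 − 0.9) = 0.1300/0.1500 = 0.8667
Terminal stock prices: S_u = 94.5, S_d = 81
Terminal payoffs (K − S): max(10.5, 0) = 10.5, max(24, 0) = 24
Node 0 (S = 90): V_0 = 1/1.03·[0.8667·10.5000 + 0.1333·24.0000] = 11.9417

£11.94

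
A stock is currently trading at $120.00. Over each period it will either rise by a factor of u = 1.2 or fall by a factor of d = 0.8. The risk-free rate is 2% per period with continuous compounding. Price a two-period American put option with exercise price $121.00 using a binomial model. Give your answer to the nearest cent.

Risk-neutral probability p = (e^0.02 − 0.8)/(1.2 − 0.8) = 0.2202/0.4000 = 0.5505
Terminal stock prices: S_uu = 172.8, S_ud = 115.2, S_dd = 76.8
Terminal payoffs (K − S): max(-51.8, 0) = 0, max(5.8, 0) = 5.8, max(44.2, 0) = 44.2
Node u (S = 144): continuation = e^(−0.02)·[0.5505·0.0000 + 0.4495·5.8000] = 2.5555; exercise value = 0.0000 ≤ continuation, so V_u = 2.5555
Node d (S = 96): continuation = e^(−0.02)·[0.5505·5.8000 + 0.4495·44.2000] = 22.6040; exercise value = 25.0000 > continuation, so V_d = 25.0000 (exercise)
Node 0 (S = 120): continuation = e^(−0.02)·[0.5505·2.5555 + 0.4495·25.0000] = 12.3938; exercise value = 1.0000 ≤ continuation, so V_0 = 12.3938

$12.39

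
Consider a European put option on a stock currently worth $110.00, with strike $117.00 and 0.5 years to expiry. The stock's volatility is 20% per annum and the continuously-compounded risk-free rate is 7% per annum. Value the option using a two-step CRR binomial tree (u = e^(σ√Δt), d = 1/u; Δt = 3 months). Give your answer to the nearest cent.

$8.29

CRR parameters: u = e^(σ√Δt) = e^(0.2·√0.25) = 1.1052, d = 1/u = 0.9048
Per-period rate: rΔt = 0.07·0.25 = 0.0175, so R = e^0.0175 = 1.0177
Risk-neutral probability p = (e^0.0175 − 0.9048)/(1.1052 − 0.9048) = 0.1128/0.2003 = 0.5631
Terminal stock prices: S_uu = 134.4, S_ud = 110, S_dd = 90.06
Terminal payoffs (K − S): max(-17.35, 0) = 0, max(7, 0) = 7, max(26.94, 0) = 26.94
Node u (S = 121.6): V_u = e^(−0.0175)·[0.5631·0.0000 + 0.4369·7.0000] = 3.0049
Node d (S = 99.53): V_d = e^(−0.0175)·[0.5631·7.0000 + 0.4369·26.9396] = 15.4382
Node 0 (S = 110): V_0 = e^(−0.0175)·[0.5631·3.0049 + 0.4369·15.4382] = 8.2901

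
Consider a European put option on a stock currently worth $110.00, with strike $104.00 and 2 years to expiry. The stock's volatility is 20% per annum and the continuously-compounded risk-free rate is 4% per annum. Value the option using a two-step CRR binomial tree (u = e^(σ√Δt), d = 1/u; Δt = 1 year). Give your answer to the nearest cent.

CRR parameters: u = e^(σ√Δt) = e^(0.2·√1) = 1.2214, d = 1/u = 0.8187
Per-period rate: rΔt = 0.04·1 = 0.04, so R = e^0.04 = 1.0408
Risk-neutral probability p = (e^0.04 − 0.8187)/(1.2214 − 0.8187) = 0.2221/0.4027 = 0.5515
Terminal stock prices: S_uu = 164.1, S_ud = 110, S_dd = 73.74
Terminal payoffs (K − S): max(-60.1, 0) = 0, max(-6, 0) = 0, max(30.26, 0) = 30.26
Node u (S = 134.4): V_u = e^(−0.04)·[0.5515·0.0000 + 0.4485·0.0000] = 0.0000
Node d (S = 90.06): V_d = e^(−0.04)·[0.5515·0.0000 + 0.4485·30.2648] = 13.0411
Node 0 (S = 110): V_0 = e^(−0.04)·[0.5515·0.0000 + 0.4485·13.0411] = 5.6194

$5.62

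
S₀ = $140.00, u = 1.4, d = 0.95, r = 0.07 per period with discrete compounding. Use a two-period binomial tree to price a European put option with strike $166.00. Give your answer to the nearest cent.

$18.62

Risk-neutral probability p = (1 + 0.07 − 0.95)/(1.4 − 0.95) = 0.1200/0.4500 = 0.2667
Terminal stock prices: S_uu = 274.4, S_ud = 186.2, S_dd = 126.3
Terminal payoffs (K − S): max(-108.4, 0) = 0, max(-20.2, 0) = 0, max(39.65, 0) = 39.65
Node u (S = 196): V_u = 1/1.07·[0.2667·0.0000 + 0.7333·0.0000] = 0.0000
Node d (S = 133): V_d = 1/1.07·[0.2667·0.0000 + 0.7333·39.6500] = 27.1745
Node 0 (S = 140): V_0 = 1/1.07·[0.2667·0.0000 + 0.7333·27.1745] = 18.6242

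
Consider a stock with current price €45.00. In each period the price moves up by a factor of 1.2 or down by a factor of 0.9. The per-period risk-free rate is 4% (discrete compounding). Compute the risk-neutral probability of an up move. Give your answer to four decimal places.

p = 0.4667

Risk-neutral probability p = (1 + 0.04 − 0.9)/(1.2 − 0.9) = 0.1400/0.3000 = 0.4667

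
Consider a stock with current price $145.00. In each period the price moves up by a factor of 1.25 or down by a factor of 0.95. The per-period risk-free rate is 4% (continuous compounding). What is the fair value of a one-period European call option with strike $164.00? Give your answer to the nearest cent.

$5.02

Risk-neutral probability p = (e^0.04 − 0.95)/(1.25 − 0.95) = 0.0908/0.3000 = 0.3027
Terminal stock prices: S_u = 181.2, S_d = 137.8
Terminal payoffs (S − K): max(17.25, 0) = 17.25, max(-26.25, 0) = 0
Node 0 (S = 145): V_0 = e^(−0.04)·[0.3027·17.2500 + 0.6973·0.0000] = 5.0169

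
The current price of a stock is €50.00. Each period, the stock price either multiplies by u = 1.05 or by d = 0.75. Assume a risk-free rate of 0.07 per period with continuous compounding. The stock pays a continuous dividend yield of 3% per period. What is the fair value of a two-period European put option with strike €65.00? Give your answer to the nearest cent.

Per-period risk-free factor R = e^0.07 = 1.0725; dividend-adjusted growth = e^(0.07−0.03) = 1.0408.
Risk-neutral probability p = (1.0408 − 0.75)/(1.05 − 0.75) = 0.2908/0.3000 = 0.9694
Terminal stock prices: S_uu = 55.12, S_ud = 39.38, S_dd = 28.12
Terminal payoffs (K − S): max(9.875, 0) = 9.875, max(25.62, 0) = 25.62, max(36.88, 0) = 36.88
Node u (S = 52.5): V_u = e^(−0.07)·[0.9694·9.8750 + 0.0306·25.6250] = 9.6572
Node d (S = 37.5): V_d = e^(−0.07)·[0.9694·25.6250 + 0.0306·36.8750] = 24.2139
Node 0 (S = 50): V_0 = e^(−0.07)·[0.9694·9.6572 + 0.0306·24.2139] = 9.4201

€9.42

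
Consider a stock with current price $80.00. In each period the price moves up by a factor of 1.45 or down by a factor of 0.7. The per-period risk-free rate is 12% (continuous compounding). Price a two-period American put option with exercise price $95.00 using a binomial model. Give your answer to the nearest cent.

$17.53

Risk-neutral probability p = (e^0.12 − 0.7)/(1.45 − 0.7) = 0.4275/0.7500 = 0.5700
Terminal stock prices: S_uu = 168.2, S_ud = 81.2, S_dd = 39.2
Terminal payoffs (K − S): max(-73.2, 0) = 0, max(13.8, 0) = 13.8, max(55.8, 0) = 55.8
Node u (S = 116): continuation = e^(−0.12)·[0.5700·0.0000 + 0.4300·13.8000] = 5.2630; exercise value = 0.0000 ≤ continuation, so V_u = 5.2630
Node d (S = 56): continuation = e^(−0.12)·[0.5700·13.8000 + 0.4300·55.8000] = 28.2574; exercise value = 39.0000 > continuation, so V_d = 39.0000 (exercise)
Node 0 (S = 80): continuation = e^(−0.12)·[0.5700·5.2630 + 0.4300·39.0000] = 17.5345; exercise value = 15.0000 ≤ continuation, so V_0 = 17.5345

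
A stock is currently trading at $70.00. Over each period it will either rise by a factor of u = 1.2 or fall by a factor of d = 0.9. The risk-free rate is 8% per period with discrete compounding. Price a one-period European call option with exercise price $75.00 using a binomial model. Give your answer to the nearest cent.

$5.00

Risk-neutral probability p = (1 + 0.08 − 0.9)/(1.2 − 0.9) = 0.1800/0.3000 = 0.6000
Terminal stock prices: S_u = 84, S_d = 63
Terminal payoffs (S − K): max(9, 0) = 9, max(-12, 0) = 0
Node 0 (S = 70): V_0 = 1/1.08·[0.6000·9.0000 + 0.4000·0.0000] = 5.0000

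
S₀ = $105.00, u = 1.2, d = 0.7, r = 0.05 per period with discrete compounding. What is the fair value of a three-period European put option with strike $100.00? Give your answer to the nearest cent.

$7.74

Risk-neutral probability p = (1 + 0.05 − 0.7)/(1.2 − 0.7) = 0.3500/0.5000 = 0.7000
Terminal stock prices: S_uuu = 181.4, S_uud = 105.8, S_udd = 61.74, S_ddd = 36.01
Terminal payoffs (K − S): max(-81.44, 0) = 0, max(-5.84, 0) = 0, max(38.26, 0) = 38.26, max(63.99, 0) = 63.99
Node uu (S = 151.2): V_uu = 1/1.05·[0.7000·0.0000 + 0.3000·0.0000] = 0.0000
Node ud (S = 88.2): V_ud = 1/1.05·[0.7000·0.0000 + 0.3000·38.2600] = 10.9314
Node dd (S = 51.45): V_dd = 1/1.05·[0.7000·38.2600 + 0.3000·63.9850] = 43.7881
Node u (S = 126): V_u = 1/1.05·[0.7000·0.0000 + 0.3000·10.9314] = 3.1233
Node d (S = 73.5): V_d = 1/1.05·[0.7000·10.9314 + 0.3000·43.7881] = 19.7985
Node 0 (S = 105): V_0 = 1/1.05·[0.7000·3.1233 + 0.3000·19.7985] = 7.7389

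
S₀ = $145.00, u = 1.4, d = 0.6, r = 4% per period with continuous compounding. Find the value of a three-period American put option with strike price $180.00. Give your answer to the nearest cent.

Risk-neutral probability p = (e^0.04 − 0.6)/(1.4 − 0.6) = 0.4408/0.8000 = 0.5510
Terminal stock prices: S_uuu = 397.9, S_uud = 170.5, S_udd = 73.08, S_ddd = 31.32
Terminal payoffs (K − S): max(-217.9, 0) = 0, max(9.48, 0) = 9.48, max(106.9, 0) = 106.9, max(148.7, 0) = 148.7
Node uu (S = 284.2): continuation = e^(−0.04)·[0.5510·0.0000 + 0.4490·9.4800] = 4.0895; exercise value = 0.0000 ≤ continuation, so V_uu = 4.0895
Node ud (S = 121.8): continuation = e^(−0.04)·[0.5510·9.4800 + 0.4490·106.9200] = 51.1421; exercise value = 58.2000 > continuation, so V_ud = 58.2000 (exercise)
Node dd (S = 52.2): continuation = e^(−0.04)·[0.5510·106.9200 + 0.4490·148.6800] = 120.7421; exercise value = 127.8000 > continuation, so V_dd = 127.8000 (exercise)
Node u (S = 203): continuation = e^(−0.04)·[0.5510·4.0895 + 0.4490·58.2000] = 27.2714; exercise value = 0.0000 ≤ continuation, so V_u = 27.2714
Node d (S = 87): continuation = e^(−0.04)·[0.5510·58.2000 + 0.4490·127.8000] = 85.9421; exercise value = 93.0000 > continuation, so V_d = 93.0000 (exercise)
Node 0 (S = 145): continuation = e^(−0.04)·[0.5510·27.2714 + 0.4490·93.0000] = 54.5562; exercise value = 35.0000 ≤ continuation, so V_0 = 54.5562

$54.56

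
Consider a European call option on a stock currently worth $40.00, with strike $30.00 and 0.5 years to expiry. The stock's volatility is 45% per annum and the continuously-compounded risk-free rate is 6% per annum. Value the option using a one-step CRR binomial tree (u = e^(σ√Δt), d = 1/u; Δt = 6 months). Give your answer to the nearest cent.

$11.35

CRR parameters: u = e^(σ√Δt) = e^(0.45·√0.5) = 1.3746, d = 1/u = 0.7275
Per-period rate: rΔt = 0.06·0.5 = 0.03, so R = e^0.03 = 1.0305
Risk-neutral probability p = (e^0.03 − 0.7275)/(1.3746 − 0.7275) = 0.3030/0.6472 = 0.4682
Terminal stock prices: S_u = 54.99, S_d = 29.1
Terminal payoffs (S − K): max(24.99, 0) = 24.99, max(-0.9017, 0) = 0
Node 0 (S = 40): V_0 = e^(−0.03)·[0.4682·24.9859 + 0.5318·0.0000] = 11.3520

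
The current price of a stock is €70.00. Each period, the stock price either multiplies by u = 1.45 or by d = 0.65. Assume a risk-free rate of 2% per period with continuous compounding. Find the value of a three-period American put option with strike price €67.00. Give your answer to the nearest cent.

€16.45

Risk-neutral probability p = (e^0.02 − 0.65)/(1.45 − 0.65) = 0.3702/0.8000 = 0.4628
Terminal stock prices: S_uuu = 213.4, S_uud = 95.66, S_udd = 42.88, S_ddd = 19.22
Terminal payoffs (K − S): max(-146.4, 0) = 0, max(-28.66, 0) = 0, max(24.12, 0) = 24.12, max(47.78, 0) = 47.78
Node uu (S = 147.2): continuation = e^(−0.02)·[0.4628·0.0000 + 0.5372·0.0000] = 0.0000; exercise value = 0.0000 ≤ continuation, so V_uu = 0.0000
Node ud (S = 65.98): continuation = e^(−0.02)·[0.4628·0.0000 + 0.5372·24.1162] = 12.6999; exercise value = 1.0250 ≤ continuation, so V_ud = 12.6999
Node dd (S = 29.58): continuation = e^(−0.02)·[0.4628·24.1162 + 0.5372·47.7763] = 36.0983; exercise value = 37.4250 > continuation, so V_dd = 37.4250 (exercise)
Node u (S = 101.5): continuation = e^(−0.02)·[0.4628·0.0000 + 0.5372·12.6999] = 6.6879; exercise value = 0.0000 ≤ continuation, so V_u = 6.6879
Node d (S = 45.5): continuation = e^(−0.02)·[0.4628·12.6999 + 0.5372·37.4250] = 25.4689; exercise value = 21.5000 ≤ continuation, so V_d = 25.4689
Node 0 (S = 70): continuation = e^(−0.02)·[0.4628·6.6879 + 0.5372·25.4689] = 16.4457; exercise value = 0.0000 ≤ continuation, so V_0 = 16.4457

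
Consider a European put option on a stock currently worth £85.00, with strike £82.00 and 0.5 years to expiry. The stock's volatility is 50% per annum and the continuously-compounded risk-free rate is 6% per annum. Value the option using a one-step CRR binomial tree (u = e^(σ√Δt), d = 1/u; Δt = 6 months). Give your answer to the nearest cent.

£11.81

CRR parameters: u = e^(σ√Δt) = e^(0.5·√0.5) = 1.4241, d = 1/u = 0.7022
Per-period rate: rΔt = 0.06·0.5 = 0.03, so R = e^0.03 = 1.0305
Risk-neutral probability p = (e^0.03 − 0.7022)/(1.4241 − 0.7022) = 0.3283/0.7219 = 0.4547
Terminal stock prices: S_u = 121.1, S_d = 59.69
Terminal payoffs (K − S): max(-39.05, 0) = 0, max(22.31, 0) = 22.31
Node 0 (S = 85): V_0 = e^(−0.03)·[0.4547·0.0000 + 0.5453·22.3140] = 11.8081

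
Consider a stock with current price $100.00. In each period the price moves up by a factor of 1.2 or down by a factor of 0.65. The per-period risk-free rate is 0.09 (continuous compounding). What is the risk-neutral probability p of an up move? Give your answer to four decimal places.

p = 0.8076

Risk-neutral probability p = (e^0.09 − 0.65)/(1.2 − 0.65) = 0.4442/0.5500 = 0.8076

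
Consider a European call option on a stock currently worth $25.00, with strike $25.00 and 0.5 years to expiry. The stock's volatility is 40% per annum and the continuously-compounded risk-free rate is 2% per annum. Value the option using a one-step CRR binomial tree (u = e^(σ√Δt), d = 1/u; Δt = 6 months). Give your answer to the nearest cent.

$3.62

CRR parameters: u = e^(σ√Δt) = e^(0.4·√0.5) = 1.3269, d = 1/u = 0.7536
Per-period rate: rΔt = 0.02·0.5 = 0.01, so R = e^0.01 = 1.0101
Risk-neutral probability p = (e^0.01 − 0.7536)/(1.3269 − 0.7536) = 0.2564/0.5733 = 0.4473
Terminal stock prices: S_u = 33.17, S_d = 18.84
Terminal payoffs (S − K): max(8.172, 0) = 8.172, max(-6.159, 0) = 0
Node 0 (S = 25): V_0 = e^(−0.01)·[0.4473·8.1724 + 0.5527·0.0000] = 3.6191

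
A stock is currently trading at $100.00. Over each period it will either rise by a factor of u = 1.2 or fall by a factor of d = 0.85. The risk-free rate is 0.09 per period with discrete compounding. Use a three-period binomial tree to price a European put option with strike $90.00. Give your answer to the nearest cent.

Risk-neutral probability p = (1 + 0.09 − 0.85)/(1.2 − 0.85) = 0.2400/0.3500 = 0.6857
Terminal stock prices: S_uuu = 172.8, S_uud = 122.4, S_udd = 86.7, S_ddd = 61.41
Terminal payoffs (K − S): max(-82.8, 0) = 0, max(-32.4, 0) = 0, max(3.3, 0) = 3.3, max(28.59, 0) = 28.59
Node uu (S = 144): V_uu = 1/1.09·[0.6857·0.0000 + 0.3143·0.0000] = 0.0000
Node ud (S = 102): V_ud = 1/1.09·[0.6857·0.0000 + 0.3143·3.3000] = 0.9515
Node dd (S = 72.25): V_dd = 1/1.09·[0.6857·3.3000 + 0.3143·28.5875] = 10.3188
Node u (S = 120): V_u = 1/1.09·[0.6857·0.0000 + 0.3143·0.9515] = 0.2744
Node d (S = 85): V_d = 1/1.09·[0.6857·0.9515 + 0.3143·10.3188] = 3.5739
Node 0 (S = 100): V_0 = 1/1.09·[0.6857·0.2744 + 0.3143·3.5739] = 1.2031

$1.20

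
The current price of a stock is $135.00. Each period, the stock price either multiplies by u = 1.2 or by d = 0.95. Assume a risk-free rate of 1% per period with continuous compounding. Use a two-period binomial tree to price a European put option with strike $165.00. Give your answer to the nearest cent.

$28.40

Risk-neutral probability p = (e^0.01 − 0.95)/(1.2 − 0.95) = 0.0601/0.2500 = 0.2402
Terminal stock prices: S_uu = 194.4, S_ud = 153.9, S_dd = 121.8
Terminal payoffs (K − S): max(-29.4, 0) = 0, max(11.1, 0) = 11.1, max(43.16, 0) = 43.16
Node u (S = 162): V_u = e^(−0.01)·[0.2402·0.0000 + 0.7598·11.1000] = 8.3499
Node d (S = 128.2): V_d = e^(−0.01)·[0.2402·11.1000 + 0.7598·43.1625] = 35.1082
Node 0 (S = 135): V_0 = e^(−0.01)·[0.2402·8.3499 + 0.7598·35.1082] = 28.3955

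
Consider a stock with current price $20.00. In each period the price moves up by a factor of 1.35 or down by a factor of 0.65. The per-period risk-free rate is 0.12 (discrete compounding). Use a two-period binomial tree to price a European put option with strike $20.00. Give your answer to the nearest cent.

$1.86

Risk-neutral probability p = (1 + 0.12 − 0.65)/(1.35 − 0.65) = 0.4700/0.7000 = 0.6714
Terminal stock prices: S_uu = 36.45, S_ud = 17.55, S_dd = 8.45
Terminal payoffs (K − S): max(-16.45, 0) = 0, max(2.45, 0) = 2.45, max(11.55, 0) = 11.55
Node u (S = 27): V_u = 1/1.12·[0.6714·0.0000 + 0.3286·2.4500] = 0.7187
Node d (S = 13): V_d = 1/1.12·[0.6714·2.4500 + 0.3286·11.5500] = 4.8571
Node 0 (S = 20): V_0 = 1/1.12·[0.6714·0.7187 + 0.3286·4.8571] = 1.8558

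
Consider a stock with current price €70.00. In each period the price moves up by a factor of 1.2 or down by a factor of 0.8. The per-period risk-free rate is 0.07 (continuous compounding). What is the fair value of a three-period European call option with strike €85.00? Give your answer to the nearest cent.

Risk-neutral probability p = (e^0.07 − 0.8)/(1.2 − 0.8) = 0.2725/0.4000 = 0.6813
Terminal stock prices: S_uuu = 121, S_uud = 80.64, S_udd = 53.76, S_ddd = 35.84
Terminal payoffs (S − K): max(35.96, 0) = 35.96, max(-4.36, 0) = 0, max(-31.24, 0) = 0, max(-49.16, 0) = 0
Node uu (S = 100.8): V_uu = e^(−0.07)·[0.6813·35.9600 + 0.3187·0.0000] = 22.8422
Node ud (S = 67.2): V_ud = e^(−0.07)·[0.6813·0.0000 + 0.3187·0.0000] = 0.0000
Node dd (S = 44.8): V_dd = e^(−0.07)·[0.6813·0.0000 + 0.3187·0.0000] = 0.0000
Node u (S = 84): V_u = e^(−0.07)·[0.6813·22.8422 + 0.3187·0.0000] = 14.5097
Node d (S = 56): V_d = e^(−0.07)·[0.6813·0.0000 + 0.3187·0.0000] = 0.0000
Node 0 (S = 70): V_0 = e^(−0.07)·[0.6813·14.5097 + 0.3187·0.0000] = 9.2167

€9.22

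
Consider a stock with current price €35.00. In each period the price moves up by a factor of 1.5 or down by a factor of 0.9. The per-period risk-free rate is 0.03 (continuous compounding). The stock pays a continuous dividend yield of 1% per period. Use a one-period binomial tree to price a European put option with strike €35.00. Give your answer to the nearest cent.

Per-period risk-free factor R = e^0.03 = 1.0305; dividend-adjusted growth = e^(0.03−0.01) = 1.0202.
Risk-neutral probability p = (1.0202 − 0.9)/(1.5 − 0.9) = 0.1202/0.6000 = 0.2003
Terminal stock prices: S_u = 52.5, S_d = 31.5
Terminal payoffs (K − S): max(-17.5, 0) = 0, max(3.5, 0) = 3.5
Node 0 (S = 35): V_0 = e^(−0.03)·[0.2003·0.0000 + 0.7997·3.5000] = 2.7161

€2.72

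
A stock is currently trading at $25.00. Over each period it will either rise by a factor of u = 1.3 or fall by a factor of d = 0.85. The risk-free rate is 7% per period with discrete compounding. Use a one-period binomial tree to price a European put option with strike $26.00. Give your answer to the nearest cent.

$2.27

Risk-neutral probability p = (1 + 0.07 − 0.85)/(1.3 − 0.85) = 0.2200/0.4500 = 0.4889
Terminal stock prices: S_u = 32.5, S_d = 21.25
Terminal payoffs (K − S): max(-6.5, 0) = 0, max(4.75, 0) = 4.75
Node 0 (S = 25): V_0 = 1/1.07·[0.4889·0.0000 + 0.5111·4.7500] = 2.2690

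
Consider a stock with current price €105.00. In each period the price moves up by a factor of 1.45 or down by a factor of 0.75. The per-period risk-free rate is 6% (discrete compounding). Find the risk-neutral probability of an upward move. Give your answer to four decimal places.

Risk-neutral probability p = (1 + 0.06 − 0.75)/(1.45 − 0.75) = 0.3100/0.7000 = 0.4429

p = 0.4429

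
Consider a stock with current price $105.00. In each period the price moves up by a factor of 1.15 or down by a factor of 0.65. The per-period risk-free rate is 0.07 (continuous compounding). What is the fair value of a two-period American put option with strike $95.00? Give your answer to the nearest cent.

$5.75

Risk-neutral probability p = (e^0.07 − 0.65)/(1.15 − 0.65) = 0.4225/0.5000 = 0.8450
Terminal stock prices: S_uu = 138.9, S_ud = 78.49, S_dd = 44.36
Terminal payoffs (K − S): max(-43.86, 0) = 0, max(16.51, 0) = 16.51, max(50.64, 0) = 50.64
Node u (S = 120.7): continuation = e^(−0.07)·[0.8450·0.0000 + 0.1550·16.5125] = 2.3862; exercise value = 0.0000 ≤ continuation, so V_u = 2.3862
Node d (S = 68.25): continuation = e^(−0.07)·[0.8450·16.5125 + 0.1550·50.6375] = 20.3274; exercise value = 26.7500 > continuation, so V_d = 26.7500 (exercise)
Node 0 (S = 105): continuation = e^(−0.07)·[0.8450·2.3862 + 0.1550·26.7500] = 5.7456; exercise value = 0.0000 ≤ continuation, so V_0 = 5.7456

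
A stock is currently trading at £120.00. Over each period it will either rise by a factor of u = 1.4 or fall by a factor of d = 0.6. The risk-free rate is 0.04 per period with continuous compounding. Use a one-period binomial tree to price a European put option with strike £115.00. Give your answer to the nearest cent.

£18.55

Risk-neutral probability p = (e^0.04 − 0.6)/(1.4 − 0.6) = 0.4408/0.8000 = 0.5510
Terminal stock prices: S_u = 168, S_d = 72
Terminal payoffs (K − S): max(-53, 0) = 0, max(43, 0) = 43
Node 0 (S = 120): V_0 = e^(−0.04)·[0.5510·0.0000 + 0.4490·43.0000] = 18.5494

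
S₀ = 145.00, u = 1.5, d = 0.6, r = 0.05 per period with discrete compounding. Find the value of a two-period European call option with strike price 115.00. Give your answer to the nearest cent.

54.93

Risk-neutral probability p = (1 + 0.05 − 0.6)/(1.5 − 0.6) = 0.4500/0.9000 = 0.5000
Terminal stock prices: S_uu = 326.2, S_ud = 130.5, S_dd = 52.2
Terminal payoffs (S − K): max(211.2, 0) = 211.2, max(15.5, 0) = 15.5, max(-62.8, 0) = 0
Node u (S = 217.5): V_u = 1/1.05·[0.5000·211.2500 + 0.5000·15.5000] = 107.9762
Node d (S = 87): V_d = 1/1.05·[0.5000·15.5000 + 0.5000·0.0000] = 7.3810
Node 0 (S = 145): V_0 = 1/1.05·[0.5000·107.9762 + 0.5000·7.3810] = 54.9320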